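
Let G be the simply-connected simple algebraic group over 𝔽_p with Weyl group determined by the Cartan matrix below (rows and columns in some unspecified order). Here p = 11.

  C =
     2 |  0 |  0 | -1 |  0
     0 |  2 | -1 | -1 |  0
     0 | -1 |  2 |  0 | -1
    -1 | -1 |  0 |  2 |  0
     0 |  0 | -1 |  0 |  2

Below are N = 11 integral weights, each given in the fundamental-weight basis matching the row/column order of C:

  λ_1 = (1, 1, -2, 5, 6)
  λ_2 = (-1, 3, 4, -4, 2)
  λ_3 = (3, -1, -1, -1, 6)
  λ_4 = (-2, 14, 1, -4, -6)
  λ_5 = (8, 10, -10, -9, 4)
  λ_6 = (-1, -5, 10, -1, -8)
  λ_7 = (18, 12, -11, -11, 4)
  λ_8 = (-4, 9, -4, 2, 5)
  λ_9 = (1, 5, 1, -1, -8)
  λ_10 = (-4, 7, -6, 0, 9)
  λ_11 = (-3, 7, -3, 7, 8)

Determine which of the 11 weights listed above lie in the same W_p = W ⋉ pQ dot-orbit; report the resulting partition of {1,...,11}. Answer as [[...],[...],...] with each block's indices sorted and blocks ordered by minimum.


Root system A_5: the 5×5 matrix C matches after relabeling.

Alcove-folded reps (p=11, 11 weights, presented ϖ-order):

  λ_1 → (3, 1, 1, 3, 1)
  λ_2 → (2, 1, 5, 0, 2)
  λ_3 → (4, 0, 0, 0, 7)
  λ_4 → (0, 5, 1, 2, 2)
  λ_5 → (0, 5, 1, 2, 2)
  λ_6 → (4, 0, 0, 0, 7)
  λ_7 → (2, 1, 5, 0, 2)
  λ_8 → (0, 5, 1, 2, 2)
  λ_9 → (2, 1, 5, 0, 2)
  λ_10 → (2, 1, 5, 0, 2)
  λ_11 → (3, 1, 1, 3, 1)

The 11 indices split into 4 linkage classes (same alcove rep ⇔ same W_11-dot-orbit):

[[1, 11], [2, 7, 9, 10], [3, 6], [4, 5, 8]]


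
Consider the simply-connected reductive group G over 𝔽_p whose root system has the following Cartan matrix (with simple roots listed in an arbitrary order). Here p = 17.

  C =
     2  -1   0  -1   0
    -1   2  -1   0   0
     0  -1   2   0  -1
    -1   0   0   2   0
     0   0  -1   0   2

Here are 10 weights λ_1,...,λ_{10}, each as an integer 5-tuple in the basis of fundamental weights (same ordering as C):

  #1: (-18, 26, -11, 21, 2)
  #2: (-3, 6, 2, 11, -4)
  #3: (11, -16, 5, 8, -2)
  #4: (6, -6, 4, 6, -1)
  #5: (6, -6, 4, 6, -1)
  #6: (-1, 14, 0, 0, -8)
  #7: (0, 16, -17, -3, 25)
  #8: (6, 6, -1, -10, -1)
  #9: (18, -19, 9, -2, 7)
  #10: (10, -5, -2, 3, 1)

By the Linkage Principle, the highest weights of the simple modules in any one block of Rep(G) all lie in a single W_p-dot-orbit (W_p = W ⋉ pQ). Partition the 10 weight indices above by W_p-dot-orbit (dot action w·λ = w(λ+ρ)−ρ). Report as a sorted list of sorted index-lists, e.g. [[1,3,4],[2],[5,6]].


Type A_5, rank 5, |W|=720; reorder rows/cols to standard.

W_17-reps of the 10 weights in Ā_17 (same 5-coord order as C):

    [1] (2, 5, 0, 7, 0)
    [2] (2, 5, 0, 7, 0)
    [3] (3, 2, 1, 2, 5)
    [4] (2, 5, 0, 7, 0)
    [5] (2, 5, 0, 7, 0)
    [6] (0, 9, 6, 1, 1)
    [7] (0, 9, 6, 1, 1)
    [8] (2, 5, 0, 7, 0)
    [9] (0, 9, 6, 1, 1)
    [10] (6, 1, 1, 4, 3)

Linkage partition of the 10 weights (4 classes, p=17):

[[1, 2, 4, 5, 8], [3], [6, 7, 9], [10]]


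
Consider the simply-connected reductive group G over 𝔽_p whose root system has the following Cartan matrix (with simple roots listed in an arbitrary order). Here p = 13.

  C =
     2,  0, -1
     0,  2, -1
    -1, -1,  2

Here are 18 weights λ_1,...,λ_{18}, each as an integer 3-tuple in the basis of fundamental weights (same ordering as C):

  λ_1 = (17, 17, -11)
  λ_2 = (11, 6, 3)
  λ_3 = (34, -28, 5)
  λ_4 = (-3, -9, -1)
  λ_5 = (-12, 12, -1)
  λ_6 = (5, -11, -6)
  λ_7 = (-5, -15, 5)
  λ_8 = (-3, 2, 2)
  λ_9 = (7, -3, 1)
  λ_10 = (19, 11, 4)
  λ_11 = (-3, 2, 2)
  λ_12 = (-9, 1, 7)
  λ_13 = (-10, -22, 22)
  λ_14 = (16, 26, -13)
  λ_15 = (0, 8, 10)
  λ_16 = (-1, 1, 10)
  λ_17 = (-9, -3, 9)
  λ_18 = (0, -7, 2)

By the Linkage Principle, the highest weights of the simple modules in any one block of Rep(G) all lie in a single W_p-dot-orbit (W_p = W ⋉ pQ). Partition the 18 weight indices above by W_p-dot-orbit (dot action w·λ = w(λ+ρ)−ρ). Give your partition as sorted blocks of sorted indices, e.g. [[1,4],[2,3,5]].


Dynkin diagram of C (from the 4 off-diagonal −1 entries): A_3.

Each λ_j+ρ reduced to Ā_13; 3-tuples below use C's row order:

    1: (5, 5, 0)
    2: (2, 3, 1)
    3: (7, 1, 4)
    4: (8, 2, 0)
    5: (0, 2, 11)
    6: (7, 3, 1)
    7: (7, 1, 4)
    8: (2, 3, 1)
    9: (8, 2, 0)
    10: (7, 1, 4)
    11: (2, 3, 1)
    12: (8, 2, 0)
    13: (7, 3, 1)
    14: (7, 1, 4)
    15: (7, 1, 4)
    16: (0, 2, 11)
    17: (8, 2, 0)
    18: (2, 3, 1)

The 18 indices split into 6 linkage classes (same alcove rep ⇔ same W_13-dot-orbit):

[[1], [2, 8, 11, 18], [3, 7, 10, 14, 15], [4, 9, 12, 17], [5, 16], [6, 13]]


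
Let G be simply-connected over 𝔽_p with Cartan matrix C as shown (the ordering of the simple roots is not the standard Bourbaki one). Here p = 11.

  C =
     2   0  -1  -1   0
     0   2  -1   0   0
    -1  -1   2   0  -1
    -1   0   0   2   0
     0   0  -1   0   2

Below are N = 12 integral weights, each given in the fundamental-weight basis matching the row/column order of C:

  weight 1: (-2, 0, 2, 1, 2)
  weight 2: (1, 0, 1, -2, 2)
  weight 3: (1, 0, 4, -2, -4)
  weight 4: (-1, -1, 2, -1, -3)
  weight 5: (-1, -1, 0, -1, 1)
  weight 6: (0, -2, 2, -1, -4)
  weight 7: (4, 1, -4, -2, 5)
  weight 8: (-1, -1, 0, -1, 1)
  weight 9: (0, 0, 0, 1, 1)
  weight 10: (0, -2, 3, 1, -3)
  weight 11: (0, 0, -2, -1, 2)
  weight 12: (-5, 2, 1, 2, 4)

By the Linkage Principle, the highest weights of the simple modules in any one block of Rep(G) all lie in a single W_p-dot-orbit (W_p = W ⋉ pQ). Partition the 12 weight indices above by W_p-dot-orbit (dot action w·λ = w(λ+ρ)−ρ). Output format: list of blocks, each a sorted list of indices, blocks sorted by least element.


Cartan matrix: type D_5 (|W|=1920); un-permuting the 5 rows.

Folding the 12 weights λ_j+ρ into Ā_11 (reps in the given 5-coord order):

  λ_1+ρ ↦ (1, 1, 2, 1, 3)
  λ_2+ρ ↦ (1, 1, 2, 1, 3)
  λ_3+ρ ↦ (1, 1, 2, 1, 3)
  λ_4+ρ ↦ (0, 0, 1, 0, 2)
  λ_5+ρ ↦ (0, 0, 1, 0, 2)
  λ_6+ρ ↦ (0, 0, 1, 0, 2)
  λ_7+ρ ↦ (1, 1, 2, 1, 3)
  λ_8+ρ ↦ (0, 0, 1, 0, 2)
  λ_9+ρ ↦ (1, 1, 1, 2, 2)
  λ_10+ρ ↦ (1, 1, 1, 2, 2)
  λ_11+ρ ↦ (0, 0, 1, 0, 2)
  λ_12+ρ ↦ (1, 1, 2, 1, 3)

These 12 weights hit 3 W_11-dot-orbits; sizes (5, 5, 2):

[[1, 2, 3, 7, 12], [4, 5, 6, 8, 11], [9, 10]]


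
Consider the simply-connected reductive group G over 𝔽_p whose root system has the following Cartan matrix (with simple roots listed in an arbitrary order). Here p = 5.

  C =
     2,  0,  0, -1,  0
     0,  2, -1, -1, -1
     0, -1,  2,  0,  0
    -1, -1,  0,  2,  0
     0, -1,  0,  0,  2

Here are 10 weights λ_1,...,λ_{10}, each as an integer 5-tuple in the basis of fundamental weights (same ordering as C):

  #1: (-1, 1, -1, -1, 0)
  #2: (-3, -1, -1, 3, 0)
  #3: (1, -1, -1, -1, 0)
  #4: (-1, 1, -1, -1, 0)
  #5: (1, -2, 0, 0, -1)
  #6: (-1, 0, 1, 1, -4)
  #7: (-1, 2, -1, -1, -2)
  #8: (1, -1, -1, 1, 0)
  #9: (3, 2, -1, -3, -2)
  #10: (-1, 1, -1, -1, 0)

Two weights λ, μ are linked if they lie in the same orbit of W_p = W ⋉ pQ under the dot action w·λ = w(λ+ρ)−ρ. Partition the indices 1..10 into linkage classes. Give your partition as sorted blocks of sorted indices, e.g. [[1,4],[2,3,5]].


D_5 Cartan matrix, 5 simple roots permuted; ρ=(1,1,1,1,1).

Folding the 10 weights λ_j+ρ into Ā_5 (reps in the given 5-coord order):

  1: (0, 2, 0, 0, 1);  2: (2, 0, 0, 0, 1);  3: (2, 0, 0, 0, 1);  4: (0, 2, 0, 0, 1);  5: (2, 0, 0, 0, 1);  6: (0, 2, 0, 0, 1);  7: (0, 2, 0, 0, 1);  8: (2, 0, 0, 0, 1);  9: (2, 0, 0, 0, 1);  10: (0, 2, 0, 0, 1)

2 distinct reps among the 10 weights ⇒ 2 W_5-linkage classes:

[[1, 4, 6, 7, 10], [2, 3, 5, 8, 9]]


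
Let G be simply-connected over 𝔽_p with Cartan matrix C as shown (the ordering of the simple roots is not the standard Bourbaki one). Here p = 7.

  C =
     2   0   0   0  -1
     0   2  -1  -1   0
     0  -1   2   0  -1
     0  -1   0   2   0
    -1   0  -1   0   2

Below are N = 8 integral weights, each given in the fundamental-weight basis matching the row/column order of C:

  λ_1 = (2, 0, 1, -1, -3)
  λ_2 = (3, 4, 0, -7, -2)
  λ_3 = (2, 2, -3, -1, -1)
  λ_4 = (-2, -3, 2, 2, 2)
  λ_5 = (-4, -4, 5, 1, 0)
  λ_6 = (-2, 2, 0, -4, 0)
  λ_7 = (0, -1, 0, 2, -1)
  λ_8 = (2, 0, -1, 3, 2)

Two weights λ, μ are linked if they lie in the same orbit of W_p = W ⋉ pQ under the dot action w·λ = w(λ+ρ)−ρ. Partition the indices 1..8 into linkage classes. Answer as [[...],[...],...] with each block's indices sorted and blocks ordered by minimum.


A_5 Cartan matrix, 5 simple roots permuted; ρ=(1,1,1,1,1).

Ā_7 reps of the 8 weights (A_5, coords as presented):

  [1] (1, 1, 0, 0, 2);  [2] (1, 0, 1, 3, 0);  [3] (1, 1, 0, 0, 2);  [4] (1, 2, 1, 1, 2);  [5] (1, 2, 1, 1, 2);  [6] (1, 0, 1, 3, 0);  [7] (1, 0, 1, 3, 0);  [8] (1, 1, 0, 0, 2)

3 distinct reps among the 8 weights ⇒ 3 W_7-linkage classes:

[[1, 3, 8], [2, 6, 7], [4, 5]]


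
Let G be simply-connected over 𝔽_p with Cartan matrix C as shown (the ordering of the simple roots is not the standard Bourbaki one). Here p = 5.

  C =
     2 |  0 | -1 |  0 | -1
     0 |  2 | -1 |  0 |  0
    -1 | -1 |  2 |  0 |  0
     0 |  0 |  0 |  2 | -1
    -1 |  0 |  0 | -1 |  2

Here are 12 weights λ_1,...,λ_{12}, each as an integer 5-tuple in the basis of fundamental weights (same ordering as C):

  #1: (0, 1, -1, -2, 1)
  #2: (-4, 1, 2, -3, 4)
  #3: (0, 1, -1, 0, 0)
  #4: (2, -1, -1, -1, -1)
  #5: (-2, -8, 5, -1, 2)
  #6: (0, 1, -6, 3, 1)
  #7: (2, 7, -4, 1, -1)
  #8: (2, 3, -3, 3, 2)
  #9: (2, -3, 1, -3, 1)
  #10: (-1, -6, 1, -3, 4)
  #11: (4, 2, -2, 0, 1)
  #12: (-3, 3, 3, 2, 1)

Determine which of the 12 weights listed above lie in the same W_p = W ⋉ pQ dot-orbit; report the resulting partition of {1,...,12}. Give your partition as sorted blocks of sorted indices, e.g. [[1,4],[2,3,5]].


Type A_5, rank 5, |W|=720; reorder rows/cols to standard.

Folding the 12 weights λ_j+ρ into Ā_5 (reps in the given 5-coord order):

  1: (1, 2, 0, 1, 1)
  2: (3, 0, 0, 0, 0)
  3: (1, 2, 0, 1, 1)
  4: (3, 0, 0, 0, 0)
  5: (1, 2, 0, 1, 1)
  6: (0, 1, 1, 0, 2)
  7: (3, 0, 0, 0, 0)
  8: (0, 1, 1, 0, 2)
  9: (3, 0, 0, 0, 0)
  10: (3, 0, 0, 0, 0)
  11: (0, 1, 1, 0, 2)
  12: (0, 1, 1, 0, 2)

3 distinct reps among the 12 weights ⇒ 3 W_5-linkage classes:

[[1, 3, 5], [2, 4, 7, 9, 10], [6, 8, 11, 12]]


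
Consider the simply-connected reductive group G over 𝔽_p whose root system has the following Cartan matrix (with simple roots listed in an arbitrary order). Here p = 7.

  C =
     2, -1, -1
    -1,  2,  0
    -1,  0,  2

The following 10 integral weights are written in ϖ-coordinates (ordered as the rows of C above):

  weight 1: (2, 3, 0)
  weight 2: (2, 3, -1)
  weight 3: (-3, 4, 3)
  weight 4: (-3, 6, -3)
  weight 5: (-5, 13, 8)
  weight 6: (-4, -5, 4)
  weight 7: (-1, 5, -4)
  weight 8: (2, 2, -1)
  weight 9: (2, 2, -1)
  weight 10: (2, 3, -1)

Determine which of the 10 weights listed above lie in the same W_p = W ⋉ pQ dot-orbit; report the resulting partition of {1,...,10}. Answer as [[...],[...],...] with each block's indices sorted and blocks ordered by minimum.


A_3 Cartan matrix, 3 simple roots permuted; ρ=(1,1,1).

Ā_7 reps of the 10 weights (A_3, coords as presented):

  [1] (3, 3, 0);  [2] (3, 4, 0);  [3] (2, 3, 2);  [4] (2, 3, 2);  [5] (2, 3, 2);  [6] (2, 3, 2);  [7] (3, 3, 0);  [8] (3, 3, 0);  [9] (3, 3, 0);  [10] (3, 4, 0)

Grouping the 10 weights by Ā_7-representative: 3 linkage classes.

[[1, 7, 8, 9], [2, 10], [3, 4, 5, 6]]


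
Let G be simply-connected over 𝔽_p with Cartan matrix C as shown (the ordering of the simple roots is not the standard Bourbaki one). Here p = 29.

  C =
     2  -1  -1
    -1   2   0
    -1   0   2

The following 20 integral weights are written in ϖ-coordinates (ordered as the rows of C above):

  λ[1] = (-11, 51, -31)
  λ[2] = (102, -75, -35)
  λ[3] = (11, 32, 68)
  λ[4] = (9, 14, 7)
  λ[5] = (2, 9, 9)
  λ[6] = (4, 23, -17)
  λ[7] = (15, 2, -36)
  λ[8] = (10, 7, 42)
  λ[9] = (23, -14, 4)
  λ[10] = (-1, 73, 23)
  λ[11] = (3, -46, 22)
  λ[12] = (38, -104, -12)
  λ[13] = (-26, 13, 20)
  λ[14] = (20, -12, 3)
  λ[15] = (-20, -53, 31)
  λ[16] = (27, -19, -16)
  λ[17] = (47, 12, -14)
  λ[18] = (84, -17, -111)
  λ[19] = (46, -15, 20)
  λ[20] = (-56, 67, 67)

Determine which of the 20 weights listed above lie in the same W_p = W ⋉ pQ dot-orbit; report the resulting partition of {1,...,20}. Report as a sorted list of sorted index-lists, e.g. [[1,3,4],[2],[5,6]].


Root system A_3: the 3×3 matrix C matches after relabeling.

Each λ_j+ρ reduced to Ā_29; 3-tuples below use C's row order:

  1: (6, 10, 12) · 2: (11, 13, 5) · 3: (11, 12, 2) · 4: (10, 11, 4) · 5: (3, 10, 10) · 6: (11, 13, 5) · 7: (3, 10, 10) · 8: (10, 11, 4) · 9: (11, 13, 5) · 10: (11, 13, 5) · 11: (11, 12, 2) · 12: (6, 10, 12) · 13: (10, 11, 4) · 14: (10, 11, 4) · 15: (3, 10, 10) · 16: (5, 13, 10) · 17: (3, 10, 10) · 18: (11, 12, 2) · 19: (10, 11, 4) · 20: (3, 10, 10)

Linkage partition of the 20 weights (6 classes, p=29):

[[1, 12], [2, 6, 9, 10], [3, 11, 18], [4, 8, 13, 14, 19], [5, 7, 15, 17, 20], [16]]


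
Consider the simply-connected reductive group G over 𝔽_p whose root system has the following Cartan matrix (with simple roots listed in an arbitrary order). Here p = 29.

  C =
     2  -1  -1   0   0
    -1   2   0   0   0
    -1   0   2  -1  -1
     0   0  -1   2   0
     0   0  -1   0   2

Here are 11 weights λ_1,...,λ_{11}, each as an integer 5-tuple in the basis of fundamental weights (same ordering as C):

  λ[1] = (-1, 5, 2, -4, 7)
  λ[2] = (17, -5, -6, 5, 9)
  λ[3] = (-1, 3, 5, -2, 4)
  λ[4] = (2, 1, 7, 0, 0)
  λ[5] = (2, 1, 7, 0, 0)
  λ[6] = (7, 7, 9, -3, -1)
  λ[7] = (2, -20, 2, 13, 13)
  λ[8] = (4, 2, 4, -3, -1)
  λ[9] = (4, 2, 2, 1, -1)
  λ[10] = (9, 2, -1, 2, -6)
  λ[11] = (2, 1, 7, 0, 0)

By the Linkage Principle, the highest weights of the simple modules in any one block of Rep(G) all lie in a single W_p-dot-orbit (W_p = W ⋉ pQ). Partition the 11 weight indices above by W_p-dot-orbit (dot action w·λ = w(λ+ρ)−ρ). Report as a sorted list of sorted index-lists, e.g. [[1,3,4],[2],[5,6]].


C ↔ D_5 under row/col permutation; |W(D_5)| = 1920.

Each λ_j+ρ reduced to Ā_29; 5-tuples below use C's row order:

  λ_1+ρ ↦ (0, 6, 0, 3, 8)
  λ_2+ρ ↦ (0, 4, 5, 1, 5)
  λ_3+ρ ↦ (0, 4, 5, 1, 5)
  λ_4+ρ ↦ (3, 2, 8, 1, 1)
  λ_5+ρ ↦ (3, 2, 8, 1, 1)
  λ_6+ρ ↦ (5, 3, 3, 2, 0)
  λ_7+ρ ↦ (3, 2, 8, 1, 1)
  λ_8+ρ ↦ (5, 3, 3, 2, 0)
  λ_9+ρ ↦ (5, 3, 3, 2, 0)
  λ_10+ρ ↦ (5, 3, 3, 2, 0)
  λ_11+ρ ↦ (3, 2, 8, 1, 1)

Grouping the 11 weights by Ā_29-representative: 4 linkage classes.

[[1], [2, 3], [4, 5, 7, 11], [6, 8, 9, 10]]


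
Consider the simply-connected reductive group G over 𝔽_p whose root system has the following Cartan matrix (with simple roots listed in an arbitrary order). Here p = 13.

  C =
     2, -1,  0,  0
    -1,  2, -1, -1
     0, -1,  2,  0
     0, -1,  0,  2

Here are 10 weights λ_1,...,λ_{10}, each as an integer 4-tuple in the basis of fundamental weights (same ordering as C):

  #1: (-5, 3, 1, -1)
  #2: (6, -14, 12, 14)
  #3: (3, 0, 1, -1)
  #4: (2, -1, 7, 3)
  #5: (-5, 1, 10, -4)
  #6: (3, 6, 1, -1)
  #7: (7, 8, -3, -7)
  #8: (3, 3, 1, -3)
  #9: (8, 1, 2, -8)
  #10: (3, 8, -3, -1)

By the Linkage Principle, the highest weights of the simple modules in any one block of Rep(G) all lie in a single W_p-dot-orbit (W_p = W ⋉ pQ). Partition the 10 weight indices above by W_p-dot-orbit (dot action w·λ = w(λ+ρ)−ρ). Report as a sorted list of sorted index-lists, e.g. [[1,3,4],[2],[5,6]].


Cartan matrix: type D_4 (|W|=192); un-permuting the 4 rows.

Alcove-folded reps (p=13, 10 weights, presented ϖ-order):

  λ_1 → (4, 0, 2, 0)
  λ_2 → (4, 0, 2, 0)
  λ_3 → (4, 1, 2, 0)
  λ_4 → (1, 2, 6, 2)
  λ_5 → (1, 2, 6, 2)
  λ_6 → (4, 0, 2, 0)
  λ_7 → (4, 2, 2, 2)
  λ_8 → (4, 2, 2, 2)
  λ_9 → (4, 2, 2, 2)
  λ_10 → (4, 0, 2, 0)

Grouping the 10 weights by Ā_13-representative: 4 linkage classes.

[[1, 2, 6, 10], [3], [4, 5], [7, 8, 9]]


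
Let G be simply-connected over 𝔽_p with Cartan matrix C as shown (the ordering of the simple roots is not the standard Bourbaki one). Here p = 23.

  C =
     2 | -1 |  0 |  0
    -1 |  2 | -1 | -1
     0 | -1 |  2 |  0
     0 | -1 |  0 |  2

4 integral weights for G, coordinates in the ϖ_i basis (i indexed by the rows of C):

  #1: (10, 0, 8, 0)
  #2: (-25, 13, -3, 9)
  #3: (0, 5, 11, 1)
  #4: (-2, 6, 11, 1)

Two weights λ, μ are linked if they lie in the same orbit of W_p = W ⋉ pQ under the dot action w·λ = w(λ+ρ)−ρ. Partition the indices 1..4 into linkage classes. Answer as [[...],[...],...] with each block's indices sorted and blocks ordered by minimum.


Dynkin diagram of C (from the 6 off-diagonal −1 entries): D_4.

Ā_23 reps of the 4 weights (D_4, coords as presented):

  λ_1+ρ ↦ (11, 1, 9, 1)
  λ_2+ρ ↦ (11, 1, 9, 1)
  λ_3+ρ ↦ (1, 2, 12, 2)
  λ_4+ρ ↦ (1, 2, 12, 2)

These 4 weights hit 2 W_23-dot-orbits; sizes (2, 2):

[[1, 2], [3, 4]]


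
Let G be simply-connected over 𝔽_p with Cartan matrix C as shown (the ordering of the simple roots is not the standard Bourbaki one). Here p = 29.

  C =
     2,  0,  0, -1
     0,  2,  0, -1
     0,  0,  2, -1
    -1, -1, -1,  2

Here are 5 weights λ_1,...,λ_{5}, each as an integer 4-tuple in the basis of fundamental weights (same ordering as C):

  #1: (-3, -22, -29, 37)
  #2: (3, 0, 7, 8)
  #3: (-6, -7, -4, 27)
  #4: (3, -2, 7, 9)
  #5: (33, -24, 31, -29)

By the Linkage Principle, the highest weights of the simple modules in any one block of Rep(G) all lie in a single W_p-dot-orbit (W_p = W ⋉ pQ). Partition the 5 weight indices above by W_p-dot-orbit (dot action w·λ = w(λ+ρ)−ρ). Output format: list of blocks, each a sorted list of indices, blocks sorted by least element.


Dynkin diagram of C (from the 6 off-diagonal −1 entries): D_4.

Folding the 5 weights λ_j+ρ into Ā_29 (reps in the given 4-coord order):

    1: (4, 1, 8, 7)
    2: (4, 1, 8, 7)
    3: (5, 6, 3, 1)
    4: (4, 1, 8, 7)
    5: (5, 6, 3, 1)

The 5 indices split into 2 linkage classes (same alcove rep ⇔ same W_29-dot-orbit):

[[1, 2, 4], [3, 5]]


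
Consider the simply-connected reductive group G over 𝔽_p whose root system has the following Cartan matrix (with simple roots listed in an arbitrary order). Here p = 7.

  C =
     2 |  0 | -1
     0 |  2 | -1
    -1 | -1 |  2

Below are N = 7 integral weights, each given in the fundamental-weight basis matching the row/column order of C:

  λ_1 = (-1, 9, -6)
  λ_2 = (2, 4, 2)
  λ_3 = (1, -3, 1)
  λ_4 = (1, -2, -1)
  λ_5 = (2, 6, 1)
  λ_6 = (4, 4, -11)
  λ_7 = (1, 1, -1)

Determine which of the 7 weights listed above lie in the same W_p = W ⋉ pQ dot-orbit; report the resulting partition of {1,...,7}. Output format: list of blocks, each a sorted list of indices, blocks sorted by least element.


Root system A_3: the 3×3 matrix C matches after relabeling.

Each λ_j+ρ reduced to Ā_7; 3-tuples below use C's row order:

  λ_1 → (2, 2, 0)
  λ_2 → (1, 1, 2)
  λ_3 → (2, 2, 0)
  λ_4 → (1, 0, 1)
  λ_5 → (2, 2, 0)
  λ_6 → (2, 2, 0)
  λ_7 → (2, 2, 0)

Linkage partition of the 7 weights (3 classes, p=7):

[[1, 3, 5, 6, 7], [2], [4]]


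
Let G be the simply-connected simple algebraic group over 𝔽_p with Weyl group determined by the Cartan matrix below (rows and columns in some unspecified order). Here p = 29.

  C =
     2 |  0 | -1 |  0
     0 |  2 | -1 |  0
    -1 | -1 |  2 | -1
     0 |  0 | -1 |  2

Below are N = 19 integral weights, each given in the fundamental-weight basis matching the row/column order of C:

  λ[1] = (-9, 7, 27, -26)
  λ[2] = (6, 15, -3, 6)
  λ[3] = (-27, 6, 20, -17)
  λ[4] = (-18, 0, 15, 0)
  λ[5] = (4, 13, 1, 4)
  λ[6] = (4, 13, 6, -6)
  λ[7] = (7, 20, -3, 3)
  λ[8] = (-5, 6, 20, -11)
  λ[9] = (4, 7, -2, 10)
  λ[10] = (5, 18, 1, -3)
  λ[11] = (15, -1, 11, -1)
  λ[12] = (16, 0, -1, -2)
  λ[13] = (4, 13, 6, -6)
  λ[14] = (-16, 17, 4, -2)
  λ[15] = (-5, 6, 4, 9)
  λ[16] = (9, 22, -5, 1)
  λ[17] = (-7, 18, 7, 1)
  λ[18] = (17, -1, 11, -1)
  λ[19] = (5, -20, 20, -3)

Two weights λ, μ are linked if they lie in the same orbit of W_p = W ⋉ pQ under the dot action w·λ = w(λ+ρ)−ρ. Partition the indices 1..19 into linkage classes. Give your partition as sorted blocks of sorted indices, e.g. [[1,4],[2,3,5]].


Cartan matrix: type D_4 (|W|=192); un-permuting the 4 rows.

W_29-reps of the 19 weights in Ā_29 (same 4-coord order as C):

  [1] (1, 1, 2, 18) · [2] (5, 14, 2, 5) · [3] (5, 14, 2, 5) · [4] (16, 0, 1, 0) · [5] (5, 14, 2, 5) · [6] (5, 14, 2, 5) · [7] (6, 19, 0, 2) · [8] (4, 7, 1, 10) · [9] (4, 7, 1, 10) · [10] (6, 19, 0, 2) · [11] (16, 0, 1, 0) · [12] (16, 0, 1, 0) · [13] (5, 14, 2, 5) · [14] (4, 7, 1, 10) · [15] (4, 7, 1, 10) · [16] (6, 19, 0, 2) · [17] (6, 19, 0, 2) · [18] (16, 0, 1, 0) · [19] (6, 19, 0, 2)

These 19 weights hit 5 W_29-dot-orbits; sizes (1, 5, 4, 5, 4):

[[1], [2, 3, 5, 6, 13], [4, 11, 12, 18], [7, 10, 16, 17, 19], [8, 9, 14, 15]]


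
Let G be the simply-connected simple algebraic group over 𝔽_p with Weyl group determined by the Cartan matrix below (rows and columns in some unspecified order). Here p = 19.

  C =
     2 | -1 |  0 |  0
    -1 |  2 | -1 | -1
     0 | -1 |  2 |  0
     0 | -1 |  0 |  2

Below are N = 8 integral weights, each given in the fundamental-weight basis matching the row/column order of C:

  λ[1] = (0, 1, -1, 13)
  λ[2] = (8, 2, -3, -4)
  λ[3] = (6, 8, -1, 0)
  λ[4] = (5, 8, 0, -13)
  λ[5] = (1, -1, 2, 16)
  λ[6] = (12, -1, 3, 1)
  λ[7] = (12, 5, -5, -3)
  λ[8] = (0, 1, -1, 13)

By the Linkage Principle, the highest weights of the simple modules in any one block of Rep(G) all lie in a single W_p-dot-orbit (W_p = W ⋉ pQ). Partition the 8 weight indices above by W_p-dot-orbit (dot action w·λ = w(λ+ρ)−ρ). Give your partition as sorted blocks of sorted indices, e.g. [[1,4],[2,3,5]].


Dynkin diagram of C (from the 6 off-diagonal −1 entries): D_4.

Each λ_j+ρ reduced to Ā_19; 4-tuples below use C's row order:

  λ_1 → (1, 2, 0, 14);  λ_2 → (7, 2, 0, 1);  λ_3 → (7, 2, 0, 1);  λ_4 → (3, 1, 2, 9);  λ_5 → (1, 2, 0, 14);  λ_6 → (13, 0, 4, 2);  λ_7 → (13, 0, 4, 2);  λ_8 → (1, 2, 0, 14)

Linkage partition of the 8 weights (4 classes, p=19):

[[1, 5, 8], [2, 3], [4], [6, 7]]


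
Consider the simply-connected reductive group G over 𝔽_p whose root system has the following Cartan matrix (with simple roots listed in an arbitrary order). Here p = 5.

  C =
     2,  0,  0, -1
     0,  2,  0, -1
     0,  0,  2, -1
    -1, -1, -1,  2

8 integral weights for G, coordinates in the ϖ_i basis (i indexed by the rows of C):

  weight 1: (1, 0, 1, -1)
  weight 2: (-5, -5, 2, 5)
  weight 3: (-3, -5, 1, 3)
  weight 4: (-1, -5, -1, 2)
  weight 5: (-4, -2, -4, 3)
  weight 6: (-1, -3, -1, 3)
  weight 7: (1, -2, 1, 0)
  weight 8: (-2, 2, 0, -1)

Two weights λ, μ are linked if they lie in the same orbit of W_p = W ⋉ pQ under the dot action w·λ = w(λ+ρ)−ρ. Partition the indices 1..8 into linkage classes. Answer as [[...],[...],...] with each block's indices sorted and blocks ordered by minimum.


Root system D_4: the 4×4 matrix C matches after relabeling.

Alcove-folded reps (p=5, 8 weights, presented ϖ-order):

  λ_1 → (2, 1, 2, 0)
  λ_2 → (0, 0, 1, 1)
  λ_3 → (0, 2, 0, 1)
  λ_4 → (0, 2, 0, 1)
  λ_5 → (0, 2, 0, 1)
  λ_6 → (0, 2, 0, 1)
  λ_7 → (2, 1, 2, 0)
  λ_8 → (0, 2, 0, 1)

Grouping the 8 weights by Ā_5-representative: 3 linkage classes.

[[1, 7], [2], [3, 4, 5, 6, 8]]


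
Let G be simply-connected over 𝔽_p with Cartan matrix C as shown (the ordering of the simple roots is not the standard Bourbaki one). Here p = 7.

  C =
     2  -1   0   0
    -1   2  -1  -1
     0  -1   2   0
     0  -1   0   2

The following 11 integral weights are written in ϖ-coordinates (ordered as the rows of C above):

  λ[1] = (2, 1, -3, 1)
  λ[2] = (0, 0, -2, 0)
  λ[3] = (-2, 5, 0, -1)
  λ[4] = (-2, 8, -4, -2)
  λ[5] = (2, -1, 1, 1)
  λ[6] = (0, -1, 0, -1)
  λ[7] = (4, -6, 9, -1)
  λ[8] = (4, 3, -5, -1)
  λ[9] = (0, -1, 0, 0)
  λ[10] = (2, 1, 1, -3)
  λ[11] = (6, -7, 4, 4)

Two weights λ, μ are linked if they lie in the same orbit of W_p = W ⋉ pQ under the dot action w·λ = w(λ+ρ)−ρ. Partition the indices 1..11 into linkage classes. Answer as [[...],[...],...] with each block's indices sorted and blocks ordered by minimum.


C ↔ D_4 under row/col permutation; |W(D_4)| = 192.

W_7-reps of the 11 weights in Ā_7 (same 4-coord order as C):

  1: (3, 0, 2, 2)
  2: (1, 0, 1, 1)
  3: (1, 0, 1, 0)
  4: (1, 0, 1, 1)
  5: (3, 0, 2, 2)
  6: (1, 0, 1, 0)
  7: (3, 0, 2, 2)
  8: (3, 0, 2, 2)
  9: (1, 0, 1, 1)
  10: (3, 0, 2, 2)
  11: (1, 0, 1, 1)

The 11 indices split into 3 linkage classes (same alcove rep ⇔ same W_7-dot-orbit):

[[1, 5, 7, 8, 10], [2, 4, 9, 11], [3, 6]]


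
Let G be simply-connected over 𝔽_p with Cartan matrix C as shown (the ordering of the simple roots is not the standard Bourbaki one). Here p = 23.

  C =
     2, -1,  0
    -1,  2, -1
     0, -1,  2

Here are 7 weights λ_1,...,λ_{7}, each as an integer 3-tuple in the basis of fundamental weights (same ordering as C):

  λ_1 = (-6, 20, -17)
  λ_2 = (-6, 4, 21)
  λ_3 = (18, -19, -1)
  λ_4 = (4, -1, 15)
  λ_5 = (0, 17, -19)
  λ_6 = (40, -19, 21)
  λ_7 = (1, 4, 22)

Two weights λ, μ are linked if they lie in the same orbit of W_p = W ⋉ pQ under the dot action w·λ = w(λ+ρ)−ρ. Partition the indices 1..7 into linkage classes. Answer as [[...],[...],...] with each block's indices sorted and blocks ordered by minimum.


Cartan matrix: type A_3 (|W|=24); un-permuting the 3 rows.

Alcove-folded reps (p=23, 7 weights, presented ϖ-order):

  λ_1+ρ ↦ (5, 0, 16) · λ_2+ρ ↦ (1, 0, 18) · λ_3+ρ ↦ (1, 0, 18) · λ_4+ρ ↦ (5, 0, 16) · λ_5+ρ ↦ (1, 0, 18) · λ_6+ρ ↦ (1, 0, 18) · λ_7+ρ ↦ (5, 0, 16)

These 7 weights hit 2 W_23-dot-orbits; sizes (3, 4):

[[1, 4, 7], [2, 3, 5, 6]]


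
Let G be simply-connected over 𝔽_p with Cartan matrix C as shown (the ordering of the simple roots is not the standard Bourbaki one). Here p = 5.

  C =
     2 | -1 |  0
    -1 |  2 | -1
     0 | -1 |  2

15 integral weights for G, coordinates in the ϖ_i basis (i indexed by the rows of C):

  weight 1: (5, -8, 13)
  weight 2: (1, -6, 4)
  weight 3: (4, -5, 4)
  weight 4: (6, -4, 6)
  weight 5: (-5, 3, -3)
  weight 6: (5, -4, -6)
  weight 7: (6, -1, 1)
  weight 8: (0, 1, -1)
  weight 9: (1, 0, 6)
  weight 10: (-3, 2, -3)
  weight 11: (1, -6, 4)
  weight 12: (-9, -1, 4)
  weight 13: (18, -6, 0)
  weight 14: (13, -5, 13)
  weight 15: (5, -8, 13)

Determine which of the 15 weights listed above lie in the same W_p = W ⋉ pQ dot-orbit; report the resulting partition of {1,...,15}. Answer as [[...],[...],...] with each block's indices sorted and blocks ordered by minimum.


Dynkin diagram of C (from the 4 off-diagonal −1 entries): A_3.

Folding the 15 weights λ_j+ρ into Ā_5 (reps in the given 3-coord order):

  1: (1, 1, 1)
  2: (3, 2, 0)
  3: (0, 4, 0)
  4: (1, 1, 1)
  5: (2, 2, 0)
  6: (1, 2, 0)
  7: (1, 2, 0)
  8: (1, 2, 0)
  9: (1, 2, 0)
  10: (1, 1, 1)
  11: (3, 2, 0)
  12: (3, 2, 0)
  13: (0, 4, 0)
  14: (0, 4, 0)
  15: (1, 1, 1)

Linkage partition of the 15 weights (5 classes, p=5):

[[1, 4, 10, 15], [2, 11, 12], [3, 13, 14], [5], [6, 7, 8, 9]]


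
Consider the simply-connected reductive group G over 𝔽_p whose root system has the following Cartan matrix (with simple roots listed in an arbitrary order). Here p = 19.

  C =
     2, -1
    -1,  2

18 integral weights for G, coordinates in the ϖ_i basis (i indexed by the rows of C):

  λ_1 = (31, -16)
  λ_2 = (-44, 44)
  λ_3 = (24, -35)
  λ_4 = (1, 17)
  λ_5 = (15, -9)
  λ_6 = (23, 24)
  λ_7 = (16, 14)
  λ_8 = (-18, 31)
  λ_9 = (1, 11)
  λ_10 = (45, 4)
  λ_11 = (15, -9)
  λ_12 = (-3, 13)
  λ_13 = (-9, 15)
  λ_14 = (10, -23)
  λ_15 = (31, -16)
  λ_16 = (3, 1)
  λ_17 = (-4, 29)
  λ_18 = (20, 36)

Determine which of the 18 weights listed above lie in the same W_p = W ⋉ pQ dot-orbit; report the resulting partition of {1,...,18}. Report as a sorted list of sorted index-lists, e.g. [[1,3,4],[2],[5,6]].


Dynkin diagram of C (from the 2 off-diagonal −1 entries): A_2.

Ā_19 reps of the 18 weights (A_2, coords as presented):

    1: (4, 2)
    2: (2, 12)
    3: (6, 4)
    4: (1, 17)
    5: (8, 8)
    6: (5, 6)
    7: (4, 2)
    8: (4, 2)
    9: (2, 12)
    10: (5, 6)
    11: (8, 8)
    12: (2, 12)
    13: (8, 8)
    14: (8, 8)
    15: (4, 2)
    16: (4, 2)
    17: (8, 8)
    18: (1, 17)

The 18 indices split into 6 linkage classes (same alcove rep ⇔ same W_19-dot-orbit):

[[1, 7, 8, 15, 16], [2, 9, 12], [3], [4, 18], [5, 11, 13, 14, 17], [6, 10]]


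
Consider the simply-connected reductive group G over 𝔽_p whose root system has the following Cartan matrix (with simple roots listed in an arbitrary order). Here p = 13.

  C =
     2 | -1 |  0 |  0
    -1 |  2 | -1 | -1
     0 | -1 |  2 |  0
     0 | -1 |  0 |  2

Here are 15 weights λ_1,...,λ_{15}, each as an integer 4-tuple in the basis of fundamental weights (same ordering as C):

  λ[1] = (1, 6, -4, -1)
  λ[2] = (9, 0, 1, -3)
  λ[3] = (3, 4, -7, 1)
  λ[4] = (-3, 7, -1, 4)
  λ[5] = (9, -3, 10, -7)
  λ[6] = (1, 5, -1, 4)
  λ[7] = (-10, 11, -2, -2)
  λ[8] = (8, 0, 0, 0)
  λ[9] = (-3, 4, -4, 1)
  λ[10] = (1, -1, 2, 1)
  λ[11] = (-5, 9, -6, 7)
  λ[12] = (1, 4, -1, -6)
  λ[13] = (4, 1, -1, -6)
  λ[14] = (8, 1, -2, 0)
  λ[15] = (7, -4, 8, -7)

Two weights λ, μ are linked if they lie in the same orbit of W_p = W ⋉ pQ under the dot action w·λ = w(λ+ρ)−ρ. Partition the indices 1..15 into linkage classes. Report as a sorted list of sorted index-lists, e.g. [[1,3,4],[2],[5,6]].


Dynkin diagram of C (from the 6 off-diagonal −1 entries): D_4.

W_13-reps of the 15 weights in Ā_13 (same 4-coord order as C):

    λ_1 → (2, 4, 3, 0)
    λ_2 → (9, 1, 1, 1)
    λ_3 → (3, 1, 5, 1)
    λ_4 → (2, 0, 0, 5)
    λ_5 → (2, 0, 3, 2)
    λ_6 → (2, 0, 0, 5)
    λ_7 → (9, 1, 1, 1)
    λ_8 → (9, 1, 1, 1)
    λ_9 → (2, 0, 3, 2)
    λ_10 → (2, 0, 3, 2)
    λ_11 → (1, 4, 0, 3)
    λ_12 → (2, 0, 0, 5)
    λ_13 → (2, 0, 3, 2)
    λ_14 → (9, 1, 1, 1)
    λ_15 → (1, 4, 0, 3)

Grouping the 15 weights by Ā_13-representative: 6 linkage classes.

[[1], [2, 7, 8, 14], [3], [4, 6, 12], [5, 9, 10, 13], [11, 15]]


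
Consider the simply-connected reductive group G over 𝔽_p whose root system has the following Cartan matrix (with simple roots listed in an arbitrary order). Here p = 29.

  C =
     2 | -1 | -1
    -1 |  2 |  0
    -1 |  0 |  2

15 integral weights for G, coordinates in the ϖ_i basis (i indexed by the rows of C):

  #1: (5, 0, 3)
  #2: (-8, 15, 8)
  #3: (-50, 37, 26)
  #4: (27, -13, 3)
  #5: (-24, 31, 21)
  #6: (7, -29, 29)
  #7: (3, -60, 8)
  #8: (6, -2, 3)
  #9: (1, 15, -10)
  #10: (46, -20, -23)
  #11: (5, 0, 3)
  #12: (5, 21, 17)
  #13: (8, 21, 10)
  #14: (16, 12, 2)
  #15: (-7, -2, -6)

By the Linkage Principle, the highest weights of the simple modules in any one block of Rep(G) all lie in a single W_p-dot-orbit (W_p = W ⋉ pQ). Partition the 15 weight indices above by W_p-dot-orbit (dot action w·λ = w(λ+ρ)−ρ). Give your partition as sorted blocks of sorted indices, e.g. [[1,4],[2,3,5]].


Dynkin diagram of C (from the 4 off-diagonal −1 entries): A_3.

Alcove-folded reps (p=29, 15 weights, presented ϖ-order):

  λ_1 → (6, 1, 4) · λ_2 → (7, 9, 2) · λ_3 → (7, 9, 2) · λ_4 → (16, 9, 1) · λ_5 → (20, 6, 2) · λ_6 → (19, 1, 1) · λ_7 → (16, 9, 1) · λ_8 → (6, 1, 4) · λ_9 → (7, 9, 2) · λ_10 → (6, 1, 4) · λ_11 → (6, 1, 4) · λ_12 → (6, 5, 1) · λ_13 → (7, 9, 2) · λ_14 → (16, 9, 1) · λ_15 → (6, 5, 1)

The 15 indices split into 6 linkage classes (same alcove rep ⇔ same W_29-dot-orbit):

[[1, 8, 10, 11], [2, 3, 9, 13], [4, 7, 14], [5], [6], [12, 15]]


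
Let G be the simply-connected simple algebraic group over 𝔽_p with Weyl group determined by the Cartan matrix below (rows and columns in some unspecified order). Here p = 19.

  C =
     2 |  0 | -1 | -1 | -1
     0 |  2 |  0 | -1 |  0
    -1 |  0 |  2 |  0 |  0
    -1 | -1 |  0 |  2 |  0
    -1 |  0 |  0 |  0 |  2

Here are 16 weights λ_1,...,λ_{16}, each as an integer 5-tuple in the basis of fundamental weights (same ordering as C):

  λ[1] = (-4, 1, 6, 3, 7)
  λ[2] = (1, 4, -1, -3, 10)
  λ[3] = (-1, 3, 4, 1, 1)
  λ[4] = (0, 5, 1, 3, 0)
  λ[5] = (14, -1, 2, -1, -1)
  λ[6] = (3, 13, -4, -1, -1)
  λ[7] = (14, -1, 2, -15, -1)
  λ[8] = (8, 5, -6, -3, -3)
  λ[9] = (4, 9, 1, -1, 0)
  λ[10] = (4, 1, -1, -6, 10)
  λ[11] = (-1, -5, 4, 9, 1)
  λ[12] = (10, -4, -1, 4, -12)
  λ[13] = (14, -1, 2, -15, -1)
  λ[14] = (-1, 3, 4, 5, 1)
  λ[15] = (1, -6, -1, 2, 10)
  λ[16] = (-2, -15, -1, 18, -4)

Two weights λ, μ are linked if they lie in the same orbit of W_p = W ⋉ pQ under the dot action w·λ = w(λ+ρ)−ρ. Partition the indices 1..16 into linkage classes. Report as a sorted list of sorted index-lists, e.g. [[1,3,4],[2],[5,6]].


Cartan matrix: type D_5 (|W|=1920); un-permuting the 5 rows.

λ_j+ρ reflected into Ā_19 (⟨·,θ^∨⟩≤19); 5-tuples as given:

  1: (3, 2, 4, 1, 5)
  2: (0, 3, 0, 2, 11)
  3: (0, 4, 5, 2, 2)
  4: (1, 6, 2, 4, 1)
  5: (1, 14, 3, 0, 0)
  6: (1, 14, 3, 0, 0)
  7: (1, 14, 3, 0, 0)
  8: (0, 4, 5, 2, 2)
  9: (1, 6, 2, 4, 1)
  10: (0, 3, 0, 2, 11)
  11: (0, 4, 5, 2, 2)
  12: (0, 3, 0, 2, 11)
  13: (1, 14, 3, 0, 0)
  14: (0, 4, 5, 2, 2)
  15: (0, 3, 0, 2, 11)
  16: (1, 14, 3, 0, 0)

5 distinct reps among the 16 weights ⇒ 5 W_19-linkage classes:

[[1], [2, 10, 12, 15], [3, 8, 11, 14], [4, 9], [5, 6, 7, 13, 16]]


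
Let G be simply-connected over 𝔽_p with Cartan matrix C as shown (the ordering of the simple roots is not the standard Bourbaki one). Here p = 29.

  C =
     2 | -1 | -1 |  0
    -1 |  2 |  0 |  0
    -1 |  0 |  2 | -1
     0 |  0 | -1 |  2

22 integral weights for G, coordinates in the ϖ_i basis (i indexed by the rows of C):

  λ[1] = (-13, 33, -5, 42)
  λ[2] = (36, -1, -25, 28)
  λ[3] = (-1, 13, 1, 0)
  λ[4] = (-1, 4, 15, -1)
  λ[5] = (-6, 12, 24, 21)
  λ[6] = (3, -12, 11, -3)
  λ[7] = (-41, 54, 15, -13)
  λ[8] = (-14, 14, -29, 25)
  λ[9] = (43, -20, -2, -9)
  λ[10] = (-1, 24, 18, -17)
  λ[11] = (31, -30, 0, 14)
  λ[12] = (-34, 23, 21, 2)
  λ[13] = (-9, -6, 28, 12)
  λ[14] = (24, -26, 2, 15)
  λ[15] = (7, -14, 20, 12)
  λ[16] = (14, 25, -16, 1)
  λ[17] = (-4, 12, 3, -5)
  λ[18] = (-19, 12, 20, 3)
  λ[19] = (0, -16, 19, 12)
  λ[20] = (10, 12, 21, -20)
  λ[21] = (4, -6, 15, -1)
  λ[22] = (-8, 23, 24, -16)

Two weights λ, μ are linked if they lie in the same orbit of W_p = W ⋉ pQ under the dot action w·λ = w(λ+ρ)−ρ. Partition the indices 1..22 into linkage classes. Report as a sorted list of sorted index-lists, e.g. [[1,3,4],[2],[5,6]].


Type A_4, rank 4, |W|=120; reorder rows/cols to standard.

Ā_29 reps of the 22 weights (A_4, coords as presented):

  1: (7, 4, 3, 2);  2: (0, 5, 16, 0);  3: (0, 14, 2, 1);  4: (0, 5, 16, 0);  5: (13, 5, 3, 4);  6: (7, 4, 3, 2);  7: (7, 4, 3, 2);  8: (0, 14, 2, 1);  9: (10, 4, 6, 8);  10: (0, 10, 3, 1);  11: (0, 10, 3, 1);  12: (13, 5, 3, 4);  13: (0, 5, 16, 0);  14: (0, 10, 3, 1);  15: (0, 5, 16, 0);  16: (0, 14, 2, 1);  17: (0, 10, 3, 1);  18: (13, 5, 3, 4);  19: (10, 4, 6, 8);  20: (7, 4, 3, 2);  21: (0, 5, 16, 0);  22: (7, 4, 3, 2)

Grouping the 22 weights by Ā_29-representative: 6 linkage classes.

[[1, 6, 7, 20, 22], [2, 4, 13, 15, 21], [3, 8, 16], [5, 12, 18], [9, 19], [10, 11, 14, 17]]


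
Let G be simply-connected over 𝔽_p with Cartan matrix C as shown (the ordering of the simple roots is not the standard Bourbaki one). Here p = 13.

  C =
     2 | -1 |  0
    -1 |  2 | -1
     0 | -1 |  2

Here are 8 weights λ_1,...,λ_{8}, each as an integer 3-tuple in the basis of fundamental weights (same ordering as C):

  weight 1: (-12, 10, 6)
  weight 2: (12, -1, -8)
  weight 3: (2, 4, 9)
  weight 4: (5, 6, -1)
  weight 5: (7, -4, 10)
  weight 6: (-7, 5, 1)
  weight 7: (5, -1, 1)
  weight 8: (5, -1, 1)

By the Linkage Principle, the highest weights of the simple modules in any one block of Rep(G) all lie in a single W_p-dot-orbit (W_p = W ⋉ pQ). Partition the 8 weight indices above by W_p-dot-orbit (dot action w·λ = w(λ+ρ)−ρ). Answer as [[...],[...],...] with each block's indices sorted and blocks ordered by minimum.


Type A_3, rank 3, |W|=24; reorder rows/cols to standard.

Folding the 8 weights λ_j+ρ into Ā_13 (reps in the given 3-coord order):

  λ_1 → (6, 0, 2) · λ_2 → (6, 7, 0) · λ_3 → (2, 3, 5) · λ_4 → (6, 7, 0) · λ_5 → (2, 3, 5) · λ_6 → (6, 0, 2) · λ_7 → (6, 0, 2) · λ_8 → (6, 0, 2)

Linkage partition of the 8 weights (3 classes, p=13):

[[1, 6, 7, 8], [2, 4], [3, 5]]


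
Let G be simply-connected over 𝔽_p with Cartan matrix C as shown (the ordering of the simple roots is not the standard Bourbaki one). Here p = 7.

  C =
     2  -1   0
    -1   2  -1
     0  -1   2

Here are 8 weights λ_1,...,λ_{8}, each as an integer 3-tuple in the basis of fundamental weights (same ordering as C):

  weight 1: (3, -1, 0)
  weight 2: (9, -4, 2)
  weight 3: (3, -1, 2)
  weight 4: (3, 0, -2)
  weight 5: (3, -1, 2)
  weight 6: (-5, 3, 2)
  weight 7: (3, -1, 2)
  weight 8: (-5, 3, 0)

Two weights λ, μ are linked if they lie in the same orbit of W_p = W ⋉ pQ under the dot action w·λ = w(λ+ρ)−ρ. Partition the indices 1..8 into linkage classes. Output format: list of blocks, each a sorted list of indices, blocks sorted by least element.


Root system A_3: the 3×3 matrix C matches after relabeling.

Each λ_j+ρ reduced to Ā_7; 3-tuples below use C's row order:

  1: (4, 0, 1)
  2: (4, 0, 3)
  3: (4, 0, 3)
  4: (4, 0, 1)
  5: (4, 0, 3)
  6: (4, 0, 3)
  7: (4, 0, 3)
  8: (4, 0, 1)

Linkage partition of the 8 weights (2 classes, p=7):

[[1, 4, 8], [2, 3, 5, 6, 7]]


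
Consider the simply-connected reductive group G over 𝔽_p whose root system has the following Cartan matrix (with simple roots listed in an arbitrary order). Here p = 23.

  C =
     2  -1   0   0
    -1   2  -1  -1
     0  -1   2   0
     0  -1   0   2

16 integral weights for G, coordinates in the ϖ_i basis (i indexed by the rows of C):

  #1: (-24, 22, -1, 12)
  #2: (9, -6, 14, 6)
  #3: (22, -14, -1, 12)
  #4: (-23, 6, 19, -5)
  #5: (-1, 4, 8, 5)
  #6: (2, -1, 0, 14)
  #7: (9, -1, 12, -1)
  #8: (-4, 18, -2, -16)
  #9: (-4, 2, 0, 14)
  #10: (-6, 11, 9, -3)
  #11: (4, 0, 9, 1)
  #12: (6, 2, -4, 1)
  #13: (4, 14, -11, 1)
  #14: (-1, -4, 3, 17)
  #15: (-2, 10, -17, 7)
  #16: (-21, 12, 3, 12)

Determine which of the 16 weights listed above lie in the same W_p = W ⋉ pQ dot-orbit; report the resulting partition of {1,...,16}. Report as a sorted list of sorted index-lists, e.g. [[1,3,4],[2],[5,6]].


Cartan matrix: type D_4 (|W|=192); un-permuting the 4 rows.

Folding the 16 weights λ_j+ρ into Ā_23 (reps in the given 4-coord order):

    [1] (10, 0, 13, 0)
    [2] (5, 1, 10, 2)
    [3] (10, 0, 13, 0)
    [4] (3, 0, 1, 15)
    [5] (0, 3, 9, 6)
    [6] (3, 0, 1, 15)
    [7] (10, 0, 13, 0)
    [8] (3, 0, 1, 15)
    [9] (3, 0, 1, 15)
    [10] (5, 1, 10, 2)
    [11] (5, 1, 10, 2)
    [12] (7, 0, 3, 2)
    [13] (5, 1, 10, 2)
    [14] (3, 0, 1, 15)
    [15] (5, 1, 10, 2)
    [16] (10, 3, 0, 3)

Grouping the 16 weights by Ā_23-representative: 6 linkage classes.

[[1, 3, 7], [2, 10, 11, 13, 15], [4, 6, 8, 9, 14], [5], [12], [16]]


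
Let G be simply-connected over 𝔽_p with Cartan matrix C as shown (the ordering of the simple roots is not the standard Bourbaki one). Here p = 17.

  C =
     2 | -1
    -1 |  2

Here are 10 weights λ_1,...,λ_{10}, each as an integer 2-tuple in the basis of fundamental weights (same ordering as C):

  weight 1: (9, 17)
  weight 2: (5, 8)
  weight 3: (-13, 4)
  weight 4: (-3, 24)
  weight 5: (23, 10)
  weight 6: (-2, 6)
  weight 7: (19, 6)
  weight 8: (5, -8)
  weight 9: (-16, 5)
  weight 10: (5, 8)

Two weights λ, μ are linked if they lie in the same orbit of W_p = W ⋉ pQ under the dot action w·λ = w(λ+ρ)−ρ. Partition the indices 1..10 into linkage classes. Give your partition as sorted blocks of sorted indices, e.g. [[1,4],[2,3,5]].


Dynkin diagram of C (from the 2 off-diagonal −1 entries): A_2.

Each λ_j+ρ reduced to Ā_17; 2-tuples below use C's row order:

  λ_1 → (1, 6)
  λ_2 → (6, 9)
  λ_3 → (5, 7)
  λ_4 → (6, 9)
  λ_5 → (1, 6)
  λ_6 → (1, 6)
  λ_7 → (7, 3)
  λ_8 → (1, 6)
  λ_9 → (6, 9)
  λ_10 → (6, 9)

Grouping the 10 weights by Ā_17-representative: 4 linkage classes.

[[1, 5, 6, 8], [2, 4, 9, 10], [3], [7]]
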